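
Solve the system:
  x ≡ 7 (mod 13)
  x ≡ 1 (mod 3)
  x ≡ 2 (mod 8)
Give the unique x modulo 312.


Moduli 13, 3, 8 are pairwise coprime; by CRT there is a unique solution modulo M = 13 · 3 · 8 = 312.
Solve pairwise, accumulating the modulus:
  Start with x ≡ 7 (mod 13).
  Combine with x ≡ 1 (mod 3): since gcd(13, 3) = 1, we get a unique residue mod 39.
    Write x = 7 + 13·t and substitute into x ≡ 1 (mod 3): 13·t ≡ 1 − 7 = -6 (mod 3).
    Reduce coefficients mod 3: 1·t ≡ 0 (mod 3).
    So t ≡ 0 (mod 3).
    Then x = 7 + 13·0 = 7, valid modulo lcm(13, 3) = 39: x ≡ 7 (mod 39).
  Combine with x ≡ 2 (mod 8): since gcd(39, 8) = 1, we get a unique residue mod 312.
    Write x = 7 + 39·t and substitute into x ≡ 2 (mod 8): 39·t ≡ 2 − 7 = -5 (mod 8).
    Reduce coefficients mod 8: 7·t ≡ 3 (mod 8).
    The inverse of 7 mod 8 is 7 (since 7·7 = 49 = 6·8 + 1), so t ≡ 7·3 = 21 ≡ 5 (mod 8).
    Then x = 7 + 39·5 = 202, valid modulo lcm(39, 8) = 312: x ≡ 202 (mod 312).
Verify: 202 mod 13 = 7 ✓, 202 mod 3 = 1 ✓, 202 mod 8 = 2 ✓.

x ≡ 202 (mod 312).


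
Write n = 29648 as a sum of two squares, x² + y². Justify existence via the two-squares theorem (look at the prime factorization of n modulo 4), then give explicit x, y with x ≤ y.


Step 1: Factor n = 29648 = 2^4 · 17 · 109.
Step 2: Check the mod-4 condition on each prime factor: 2 = 2 (special); 17 ≡ 1 (mod 4), exponent 1; 109 ≡ 1 (mod 4), exponent 1.
All primes ≡ 3 (mod 4) appear to even exponent (or don't appear), so by the two-squares theorem n IS expressible as a sum of two squares.
Step 3: Build a representation. Group n = k² · m with k = 4 and m = 17 · 109 = 1853 (a product of primes ≡ 1 (mod 4)); a representation of m scales to one of n via (k·x)² + (k·y)² = k²(x² + y²). Each prime p ≡ 1 (mod 4) is itself a sum of two squares; find a² by testing p − a² for a perfect square:
  17: 17 − 1² = 16 = 4² ⇒ 17 = 1² + 4².
  109: 109 − 1² = 108, 109 − 2² = 105, 109 − 3² = 100 = 10² ⇒ 109 = 3² + 10².
  Combine using the Brahmagupta–Fibonacci identity (a² + b²)(c² + d²) = (ac − bd)² + (ad + bc)² = (ac + bd)² + (ad − bc)²:
  17 · 109 = 1853: from (1² + 4²)(3² + 10²), take (1·3 − 4·10, 1·10 + 4·3) = (3 − 40, 10 + 12) = (-37, 22); dropping signs (only squares matter) gives (37, 22); check 37² + 22² = 1369 + 484 = 1853 ✓.
  Scale by k = 4: (4·37, 4·22) = (148, 88).
Step 4: Order so x ≤ y and verify: 88² + 148² = 7744 + 21904 = 29648 = n. ✓

n = 29648 = 88² + 148² (one valid representation with x ≤ y).


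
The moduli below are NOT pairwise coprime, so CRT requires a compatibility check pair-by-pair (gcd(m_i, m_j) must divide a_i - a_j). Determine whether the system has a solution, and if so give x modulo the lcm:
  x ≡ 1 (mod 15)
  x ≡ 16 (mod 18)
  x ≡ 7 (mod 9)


Moduli 15, 18, 9 are not pairwise coprime, so CRT works modulo lcm(m_i) when all pairwise compatibility conditions hold.
Pairwise compatibility: gcd(m_i, m_j) must divide a_i - a_j for every pair.
Merge one congruence at a time:
  Start: x ≡ 1 (mod 15).
  Combine with x ≡ 16 (mod 18): gcd(15, 18) = 3; 16 - 1 = 15, which IS divisible by 3, so compatible.
    Write x = 1 + 15·t and substitute into x ≡ 16 (mod 18): 15·t ≡ 16 − 1 = 15 (mod 18).
    Divide the congruence (and modulus) by g = 3: 5·t ≡ 5 (mod 6).
    The inverse of 5 mod 6 is 5 (since 5·5 = 25 = 4·6 + 1), so t ≡ 5·5 = 25 ≡ 1 (mod 6).
    Then x = 1 + 15·1 = 16, valid modulo lcm(15, 18) = 90: x ≡ 16 (mod 90).
  Combine with x ≡ 7 (mod 9): gcd(90, 9) = 9; 7 - 16 = -9, which IS divisible by 9, so compatible.
    Write x = 16 + 90·t and substitute into x ≡ 7 (mod 9): 90·t ≡ 7 − 16 = -9 (mod 9).
    Divide the congruence (and modulus) by g = 9: 10·t ≡ -1 (mod 1).
    Modulo 1 every t works; take t = 0.
    Then x = 16 + 90·0 = 16, valid modulo lcm(90, 9) = 90: x ≡ 16 (mod 90).
Verify: 16 mod 15 = 1, 16 mod 18 = 16, 16 mod 9 = 7.

x ≡ 16 (mod 90).


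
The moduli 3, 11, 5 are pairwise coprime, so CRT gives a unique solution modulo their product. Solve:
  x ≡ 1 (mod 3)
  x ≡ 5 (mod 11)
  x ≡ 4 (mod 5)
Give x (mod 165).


Moduli 3, 11, 5 are pairwise coprime; by CRT there is a unique solution modulo M = 3 · 11 · 5 = 165.
Solve pairwise, accumulating the modulus:
  Start with x ≡ 1 (mod 3).
  Combine with x ≡ 5 (mod 11): since gcd(3, 11) = 1, we get a unique residue mod 33.
    Write x = 1 + 3·t and substitute into x ≡ 5 (mod 11): 3·t ≡ 5 − 1 = 4 (mod 11).
    The inverse of 3 mod 11 is 4 (since 3·4 = 12 = 1·11 + 1), so t ≡ 4·4 = 16 ≡ 5 (mod 11).
    Then x = 1 + 3·5 = 16, valid modulo lcm(3, 11) = 33: x ≡ 16 (mod 33).
  Combine with x ≡ 4 (mod 5): since gcd(33, 5) = 1, we get a unique residue mod 165.
    Write x = 16 + 33·t and substitute into x ≡ 4 (mod 5): 33·t ≡ 4 − 16 = -12 (mod 5).
    Reduce coefficients mod 5: 3·t ≡ 3 (mod 5).
    The inverse of 3 mod 5 is 2 (since 3·2 = 6 = 1·5 + 1), so t ≡ 2·3 = 6 ≡ 1 (mod 5).
    Then x = 16 + 33·1 = 49, valid modulo lcm(33, 5) = 165: x ≡ 49 (mod 165).
Verify: 49 mod 3 = 1 ✓, 49 mod 11 = 5 ✓, 49 mod 5 = 4 ✓.

x ≡ 49 (mod 165).


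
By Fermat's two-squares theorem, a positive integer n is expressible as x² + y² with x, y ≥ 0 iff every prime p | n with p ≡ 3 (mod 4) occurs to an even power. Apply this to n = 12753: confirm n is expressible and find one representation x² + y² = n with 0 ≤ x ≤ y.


Step 1: Factor n = 12753 = 3^2 · 13 · 109.
Step 2: Check the mod-4 condition on each prime factor: 3 ≡ 3 (mod 4), exponent 2 (must be even); 13 ≡ 1 (mod 4), exponent 1; 109 ≡ 1 (mod 4), exponent 1.
All primes ≡ 3 (mod 4) appear to even exponent (or don't appear), so by the two-squares theorem n IS expressible as a sum of two squares.
Step 3: Build a representation. Group n = k² · m with k = 3 and m = 13 · 109 = 1417 (a product of primes ≡ 1 (mod 4)); a representation of m scales to one of n via (k·x)² + (k·y)² = k²(x² + y²). Each prime p ≡ 1 (mod 4) is itself a sum of two squares; find a² by testing p − a² for a perfect square:
  13: 13 − 1² = 12, 13 − 2² = 9 = 3² ⇒ 13 = 2² + 3².
  109: 109 − 1² = 108, 109 − 2² = 105, 109 − 3² = 100 = 10² ⇒ 109 = 3² + 10².
  Combine using the Brahmagupta–Fibonacci identity (a² + b²)(c² + d²) = (ac − bd)² + (ad + bc)² = (ac + bd)² + (ad − bc)²:
  13 · 109 = 1417: from (2² + 3²)(3² + 10²), take (2·3 − 3·10, 2·10 + 3·3) = (6 − 30, 20 + 9) = (-24, 29); dropping signs (only squares matter) gives (24, 29); check 24² + 29² = 576 + 841 = 1417 ✓.
  Scale by k = 3: (3·24, 3·29) = (72, 87).
Step 4: Order so x ≤ y and verify: 72² + 87² = 5184 + 7569 = 12753 = n. ✓

n = 12753 = 72² + 87² (one valid representation with x ≤ y).


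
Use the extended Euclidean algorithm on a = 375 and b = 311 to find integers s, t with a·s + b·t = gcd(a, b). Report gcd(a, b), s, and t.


Euclidean algorithm on (375, 311) — divide until remainder is 0:
  375 = 1 · 311 + 64
  311 = 4 · 64 + 55
  64 = 1 · 55 + 9
  55 = 6 · 9 + 1
  9 = 9 · 1 + 0
gcd(375, 311) = 1.
Track Bezout coefficients alongside the remainders: start with r₀ = 375 = a·1 + b·0 (s = 1, t = 0) and r₁ = 311 = a·0 + b·1 (s = 0, t = 1); each new remainder r_{k+1} = r_{k-1} − q_k·r_k inherits s_{k+1} = s_{k-1} − q_k·s_k, t_{k+1} = t_{k-1} − q_k·t_k, so r_k = a·s_k + b·t_k at every step:
  q = 1: r = 64, s = 1 − 1·0 = 1, t = 0 − 1·1 = -1  (check: 375·1 + 311·(-1) = 64)
  q = 4: r = 55, s = 0 − 4·1 = -4, t = 1 − 4·(-1) = 5  (check: 375·(-4) + 311·5 = 55)
  q = 1: r = 9, s = 1 − 1·(-4) = 5, t = -1 − 1·5 = -6  (check: 375·5 + 311·(-6) = 9)
  q = 6: r = 1, s = -4 − 6·5 = -34, t = 5 − 6·(-6) = 41  (check: 375·(-34) + 311·41 = 1)
The row with r = 1 (the gcd) gives the Bezout coefficients s = -34, t = 41.
Result: 375 · (-34) + 311 · (41) = 1.

gcd(375, 311) = 1; s = -34, t = 41 (check: 375·(-34) + 311·41 = 1).


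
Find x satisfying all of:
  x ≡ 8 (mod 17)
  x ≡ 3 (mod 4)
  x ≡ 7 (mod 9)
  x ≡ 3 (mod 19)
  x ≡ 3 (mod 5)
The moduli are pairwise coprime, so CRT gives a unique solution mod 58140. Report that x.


Product of moduli M = 17 · 4 · 9 · 19 · 5 = 58140.
Merge one congruence at a time:
  Start: x ≡ 8 (mod 17).
  Combine with x ≡ 3 (mod 4); new modulus lcm = 68.
    Write x = 8 + 17·t and substitute into x ≡ 3 (mod 4): 17·t ≡ 3 − 8 = -5 (mod 4).
    Reduce coefficients mod 4: 1·t ≡ 3 (mod 4).
    So t ≡ 3 (mod 4).
    Then x = 8 + 17·3 = 59, valid modulo lcm(17, 4) = 68: x ≡ 59 (mod 68).
  Combine with x ≡ 7 (mod 9); new modulus lcm = 612.
    Write x = 59 + 68·t and substitute into x ≡ 7 (mod 9): 68·t ≡ 7 − 59 = -52 (mod 9).
    Reduce coefficients mod 9: 5·t ≡ 2 (mod 9).
    The inverse of 5 mod 9 is 2 (since 5·2 = 10 = 1·9 + 1), so t ≡ 2·2 = 4 ≡ 4 (mod 9).
    Then x = 59 + 68·4 = 331, valid modulo lcm(68, 9) = 612: x ≡ 331 (mod 612).
  Combine with x ≡ 3 (mod 19); new modulus lcm = 11628.
    Write x = 331 + 612·t and substitute into x ≡ 3 (mod 19): 612·t ≡ 3 − 331 = -328 (mod 19).
    Reduce coefficients mod 19: 4·t ≡ 14 (mod 19).
    The inverse of 4 mod 19 is 5 (since 4·5 = 20 = 1·19 + 1), so t ≡ 5·14 = 70 ≡ 13 (mod 19).
    Then x = 331 + 612·13 = 8287, valid modulo lcm(612, 19) = 11628: x ≡ 8287 (mod 11628).
  Combine with x ≡ 3 (mod 5); new modulus lcm = 58140.
    Write x = 8287 + 11628·t and substitute into x ≡ 3 (mod 5): 11628·t ≡ 3 − 8287 = -8284 (mod 5).
    Reduce coefficients mod 5: 3·t ≡ 1 (mod 5).
    The inverse of 3 mod 5 is 2 (since 3·2 = 6 = 1·5 + 1), so t ≡ 2·1 = 2 ≡ 2 (mod 5).
    Then x = 8287 + 11628·2 = 31543, valid modulo lcm(11628, 5) = 58140: x ≡ 31543 (mod 58140).
Verify against each original: 31543 mod 17 = 8, 31543 mod 4 = 3, 31543 mod 9 = 7, 31543 mod 19 = 3, 31543 mod 5 = 3.

x ≡ 31543 (mod 58140).


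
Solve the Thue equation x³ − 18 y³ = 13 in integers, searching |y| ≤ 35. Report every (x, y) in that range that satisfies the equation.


The equation is x³ - 18y³ = 13. For fixed y, x³ = 18·y³ + 13, so a solution requires the RHS to be a perfect cube.
Strategy: iterate y from -35 to 35, compute RHS = 18·y³ + 13, and check whether it is a (positive or negative) perfect cube.
Check small values of y:
  y = 0: RHS = 13 is not a perfect cube.
  y = 1: RHS = 31 is not a perfect cube.
  y = -1: RHS = -5 is not a perfect cube.
  y = 2: RHS = 157 is not a perfect cube.
  y = -2: RHS = -131 is not a perfect cube.
  y = 3: RHS = 499 is not a perfect cube.
  y = -3: RHS = -473 is not a perfect cube.
Continuing the search up to |y| = 35 finds no solutions either.
No (x, y) in the scanned range satisfies the equation.

No integer solutions with |y| ≤ 35.


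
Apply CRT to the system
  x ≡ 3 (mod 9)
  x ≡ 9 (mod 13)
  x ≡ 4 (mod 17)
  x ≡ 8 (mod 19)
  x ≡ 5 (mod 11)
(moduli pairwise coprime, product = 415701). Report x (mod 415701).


Product of moduli M = 9 · 13 · 17 · 19 · 11 = 415701.
Merge one congruence at a time:
  Start: x ≡ 3 (mod 9).
  Combine with x ≡ 9 (mod 13); new modulus lcm = 117.
    Write x = 3 + 9·t and substitute into x ≡ 9 (mod 13): 9·t ≡ 9 − 3 = 6 (mod 13).
    The inverse of 9 mod 13 is 3 (since 9·3 = 27 = 2·13 + 1), so t ≡ 3·6 = 18 ≡ 5 (mod 13).
    Then x = 3 + 9·5 = 48, valid modulo lcm(9, 13) = 117: x ≡ 48 (mod 117).
  Combine with x ≡ 4 (mod 17); new modulus lcm = 1989.
    Write x = 48 + 117·t and substitute into x ≡ 4 (mod 17): 117·t ≡ 4 − 48 = -44 (mod 17).
    Reduce coefficients mod 17: 15·t ≡ 7 (mod 17).
    The inverse of 15 mod 17 is 8 (since 15·8 = 120 = 7·17 + 1), so t ≡ 8·7 = 56 ≡ 5 (mod 17).
    Then x = 48 + 117·5 = 633, valid modulo lcm(117, 17) = 1989: x ≡ 633 (mod 1989).
  Combine with x ≡ 8 (mod 19); new modulus lcm = 37791.
    Write x = 633 + 1989·t and substitute into x ≡ 8 (mod 19): 1989·t ≡ 8 − 633 = -625 (mod 19).
    Reduce coefficients mod 19: 13·t ≡ 2 (mod 19).
    The inverse of 13 mod 19 is 3 (since 13·3 = 39 = 2·19 + 1), so t ≡ 3·2 = 6 ≡ 6 (mod 19).
    Then x = 633 + 1989·6 = 12567, valid modulo lcm(1989, 19) = 37791: x ≡ 12567 (mod 37791).
  Combine with x ≡ 5 (mod 11); new modulus lcm = 415701.
    Write x = 12567 + 37791·t and substitute into x ≡ 5 (mod 11): 37791·t ≡ 5 − 12567 = -12562 (mod 11).
    Reduce coefficients mod 11: 6·t ≡ 0 (mod 11).
    The inverse of 6 mod 11 is 2 (since 6·2 = 12 = 1·11 + 1), so t ≡ 2·0 = 0 ≡ 0 (mod 11).
    Then x = 12567 + 37791·0 = 12567, valid modulo lcm(37791, 11) = 415701: x ≡ 12567 (mod 415701).
Verify against each original: 12567 mod 9 = 3, 12567 mod 13 = 9, 12567 mod 17 = 4, 12567 mod 19 = 8, 12567 mod 11 = 5.

x ≡ 12567 (mod 415701).


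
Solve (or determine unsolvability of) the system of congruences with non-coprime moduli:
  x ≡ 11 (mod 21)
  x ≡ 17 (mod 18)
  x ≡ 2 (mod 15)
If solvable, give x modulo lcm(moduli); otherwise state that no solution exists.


Moduli 21, 18, 15 are not pairwise coprime, so CRT works modulo lcm(m_i) when all pairwise compatibility conditions hold.
Pairwise compatibility: gcd(m_i, m_j) must divide a_i - a_j for every pair.
Merge one congruence at a time:
  Start: x ≡ 11 (mod 21).
  Combine with x ≡ 17 (mod 18): gcd(21, 18) = 3; 17 - 11 = 6, which IS divisible by 3, so compatible.
    Write x = 11 + 21·t and substitute into x ≡ 17 (mod 18): 21·t ≡ 17 − 11 = 6 (mod 18).
    Divide the congruence (and modulus) by g = 3: 7·t ≡ 2 (mod 6).
    Reduce coefficients mod 6: 1·t ≡ 2 (mod 6).
    So t ≡ 2 (mod 6).
    Then x = 11 + 21·2 = 53, valid modulo lcm(21, 18) = 126: x ≡ 53 (mod 126).
  Combine with x ≡ 2 (mod 15): gcd(126, 15) = 3; 2 - 53 = -51, which IS divisible by 3, so compatible.
    Write x = 53 + 126·t and substitute into x ≡ 2 (mod 15): 126·t ≡ 2 − 53 = -51 (mod 15).
    Divide the congruence (and modulus) by g = 3: 42·t ≡ -17 (mod 5).
    Reduce coefficients mod 5: 2·t ≡ 3 (mod 5).
    The inverse of 2 mod 5 is 3 (since 2·3 = 6 = 1·5 + 1), so t ≡ 3·3 = 9 ≡ 4 (mod 5).
    Then x = 53 + 126·4 = 557, valid modulo lcm(126, 15) = 630: x ≡ 557 (mod 630).
Verify: 557 mod 21 = 11, 557 mod 18 = 17, 557 mod 15 = 2.

x ≡ 557 (mod 630).


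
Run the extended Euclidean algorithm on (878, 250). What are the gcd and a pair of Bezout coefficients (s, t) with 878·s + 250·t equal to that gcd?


Euclidean algorithm on (878, 250) — divide until remainder is 0:
  878 = 3 · 250 + 128
  250 = 1 · 128 + 122
  128 = 1 · 122 + 6
  122 = 20 · 6 + 2
  6 = 3 · 2 + 0
gcd(878, 250) = 2.
Track Bezout coefficients alongside the remainders: start with r₀ = 878 = a·1 + b·0 (s = 1, t = 0) and r₁ = 250 = a·0 + b·1 (s = 0, t = 1); each new remainder r_{k+1} = r_{k-1} − q_k·r_k inherits s_{k+1} = s_{k-1} − q_k·s_k, t_{k+1} = t_{k-1} − q_k·t_k, so r_k = a·s_k + b·t_k at every step:
  q = 3: r = 128, s = 1 − 3·0 = 1, t = 0 − 3·1 = -3  (check: 878·1 + 250·(-3) = 128)
  q = 1: r = 122, s = 0 − 1·1 = -1, t = 1 − 1·(-3) = 4  (check: 878·(-1) + 250·4 = 122)
  q = 1: r = 6, s = 1 − 1·(-1) = 2, t = -3 − 1·4 = -7  (check: 878·2 + 250·(-7) = 6)
  q = 20: r = 2, s = -1 − 20·2 = -41, t = 4 − 20·(-7) = 144  (check: 878·(-41) + 250·144 = 2)
The row with r = 2 (the gcd) gives the Bezout coefficients s = -41, t = 144.
Result: 878 · (-41) + 250 · (144) = 2.

gcd(878, 250) = 2; s = -41, t = 144 (check: 878·(-41) + 250·144 = 2).


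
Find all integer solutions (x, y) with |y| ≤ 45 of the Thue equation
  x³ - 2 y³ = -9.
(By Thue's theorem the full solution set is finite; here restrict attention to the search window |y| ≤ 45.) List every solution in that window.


The equation is x³ - 2y³ = -9. For fixed y, x³ = 2·y³ − 9, so a solution requires the RHS to be a perfect cube.
Strategy: iterate y from -45 to 45, compute RHS = 2·y³ − 9, and check whether it is a (positive or negative) perfect cube.
Check small values of y:
  y = 0: RHS = -9 is not a perfect cube.
  y = 1: RHS = -7 is not a perfect cube.
  y = -1: RHS = -11 is not a perfect cube.
  y = 2: RHS = 7 is not a perfect cube.
  y = -2: RHS = -25 is not a perfect cube.
  y = 3: RHS = 45 is not a perfect cube.
  y = -3: RHS = -63 is not a perfect cube.
Continuing the search up to |y| = 45 finds no solutions either.
No (x, y) in the scanned range satisfies the equation.

No integer solutions with |y| ≤ 45.


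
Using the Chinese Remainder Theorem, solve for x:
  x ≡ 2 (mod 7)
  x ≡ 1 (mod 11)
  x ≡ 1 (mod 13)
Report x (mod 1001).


Moduli 7, 11, 13 are pairwise coprime; by CRT there is a unique solution modulo M = 7 · 11 · 13 = 1001.
Solve pairwise, accumulating the modulus:
  Start with x ≡ 2 (mod 7).
  Combine with x ≡ 1 (mod 11): since gcd(7, 11) = 1, we get a unique residue mod 77.
    Write x = 2 + 7·t and substitute into x ≡ 1 (mod 11): 7·t ≡ 1 − 2 = -1 (mod 11).
    Reduce coefficients mod 11: 7·t ≡ 10 (mod 11).
    The inverse of 7 mod 11 is 8 (since 7·8 = 56 = 5·11 + 1), so t ≡ 8·10 = 80 ≡ 3 (mod 11).
    Then x = 2 + 7·3 = 23, valid modulo lcm(7, 11) = 77: x ≡ 23 (mod 77).
  Combine with x ≡ 1 (mod 13): since gcd(77, 13) = 1, we get a unique residue mod 1001.
    Write x = 23 + 77·t and substitute into x ≡ 1 (mod 13): 77·t ≡ 1 − 23 = -22 (mod 13).
    Reduce coefficients mod 13: 12·t ≡ 4 (mod 13).
    The inverse of 12 mod 13 is 12 (since 12·12 = 144 = 11·13 + 1), so t ≡ 12·4 = 48 ≡ 9 (mod 13).
    Then x = 23 + 77·9 = 716, valid modulo lcm(77, 13) = 1001: x ≡ 716 (mod 1001).
Verify: 716 mod 7 = 2 ✓, 716 mod 11 = 1 ✓, 716 mod 13 = 1 ✓.

x ≡ 716 (mod 1001).


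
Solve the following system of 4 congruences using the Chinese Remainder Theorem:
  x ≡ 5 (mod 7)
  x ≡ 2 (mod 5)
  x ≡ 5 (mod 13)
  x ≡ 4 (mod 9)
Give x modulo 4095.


Product of moduli M = 7 · 5 · 13 · 9 = 4095.
Merge one congruence at a time:
  Start: x ≡ 5 (mod 7).
  Combine with x ≡ 2 (mod 5); new modulus lcm = 35.
    Write x = 5 + 7·t and substitute into x ≡ 2 (mod 5): 7·t ≡ 2 − 5 = -3 (mod 5).
    Reduce coefficients mod 5: 2·t ≡ 2 (mod 5).
    The inverse of 2 mod 5 is 3 (since 2·3 = 6 = 1·5 + 1), so t ≡ 3·2 = 6 ≡ 1 (mod 5).
    Then x = 5 + 7·1 = 12, valid modulo lcm(7, 5) = 35: x ≡ 12 (mod 35).
  Combine with x ≡ 5 (mod 13); new modulus lcm = 455.
    Write x = 12 + 35·t and substitute into x ≡ 5 (mod 13): 35·t ≡ 5 − 12 = -7 (mod 13).
    Reduce coefficients mod 13: 9·t ≡ 6 (mod 13).
    The inverse of 9 mod 13 is 3 (since 9·3 = 27 = 2·13 + 1), so t ≡ 3·6 = 18 ≡ 5 (mod 13).
    Then x = 12 + 35·5 = 187, valid modulo lcm(35, 13) = 455: x ≡ 187 (mod 455).
  Combine with x ≡ 4 (mod 9); new modulus lcm = 4095.
    Write x = 187 + 455·t and substitute into x ≡ 4 (mod 9): 455·t ≡ 4 − 187 = -183 (mod 9).
    Reduce coefficients mod 9: 5·t ≡ 6 (mod 9).
    The inverse of 5 mod 9 is 2 (since 5·2 = 10 = 1·9 + 1), so t ≡ 2·6 = 12 ≡ 3 (mod 9).
    Then x = 187 + 455·3 = 1552, valid modulo lcm(455, 9) = 4095: x ≡ 1552 (mod 4095).
Verify against each original: 1552 mod 7 = 5, 1552 mod 5 = 2, 1552 mod 13 = 5, 1552 mod 9 = 4.

x ≡ 1552 (mod 4095).


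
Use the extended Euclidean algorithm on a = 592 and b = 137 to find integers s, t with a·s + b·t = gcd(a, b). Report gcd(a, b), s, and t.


Euclidean algorithm on (592, 137) — divide until remainder is 0:
  592 = 4 · 137 + 44
  137 = 3 · 44 + 5
  44 = 8 · 5 + 4
  5 = 1 · 4 + 1
  4 = 4 · 1 + 0
gcd(592, 137) = 1.
Track Bezout coefficients alongside the remainders: start with r₀ = 592 = a·1 + b·0 (s = 1, t = 0) and r₁ = 137 = a·0 + b·1 (s = 0, t = 1); each new remainder r_{k+1} = r_{k-1} − q_k·r_k inherits s_{k+1} = s_{k-1} − q_k·s_k, t_{k+1} = t_{k-1} − q_k·t_k, so r_k = a·s_k + b·t_k at every step:
  q = 4: r = 44, s = 1 − 4·0 = 1, t = 0 − 4·1 = -4  (check: 592·1 + 137·(-4) = 44)
  q = 3: r = 5, s = 0 − 3·1 = -3, t = 1 − 3·(-4) = 13  (check: 592·(-3) + 137·13 = 5)
  q = 8: r = 4, s = 1 − 8·(-3) = 25, t = -4 − 8·13 = -108  (check: 592·25 + 137·(-108) = 4)
  q = 1: r = 1, s = -3 − 1·25 = -28, t = 13 − 1·(-108) = 121  (check: 592·(-28) + 137·121 = 1)
The row with r = 1 (the gcd) gives the Bezout coefficients s = -28, t = 121.
Result: 592 · (-28) + 137 · (121) = 1.

gcd(592, 137) = 1; s = -28, t = 121 (check: 592·(-28) + 137·121 = 1).


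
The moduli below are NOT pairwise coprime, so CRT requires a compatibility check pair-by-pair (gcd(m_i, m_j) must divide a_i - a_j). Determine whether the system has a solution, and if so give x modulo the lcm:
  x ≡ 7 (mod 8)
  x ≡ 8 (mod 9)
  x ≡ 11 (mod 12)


Moduli 8, 9, 12 are not pairwise coprime, so CRT works modulo lcm(m_i) when all pairwise compatibility conditions hold.
Pairwise compatibility: gcd(m_i, m_j) must divide a_i - a_j for every pair.
Merge one congruence at a time:
  Start: x ≡ 7 (mod 8).
  Combine with x ≡ 8 (mod 9): gcd(8, 9) = 1; 8 - 7 = 1, which IS divisible by 1, so compatible.
    Write x = 7 + 8·t and substitute into x ≡ 8 (mod 9): 8·t ≡ 8 − 7 = 1 (mod 9).
    The inverse of 8 mod 9 is 8 (since 8·8 = 64 = 7·9 + 1), so t ≡ 8·1 = 8 ≡ 8 (mod 9).
    Then x = 7 + 8·8 = 71, valid modulo lcm(8, 9) = 72: x ≡ 71 (mod 72).
  Combine with x ≡ 11 (mod 12): gcd(72, 12) = 12; 11 - 71 = -60, which IS divisible by 12, so compatible.
    Write x = 71 + 72·t and substitute into x ≡ 11 (mod 12): 72·t ≡ 11 − 71 = -60 (mod 12).
    Divide the congruence (and modulus) by g = 12: 6·t ≡ -5 (mod 1).
    Modulo 1 every t works; take t = 0.
    Then x = 71 + 72·0 = 71, valid modulo lcm(72, 12) = 72: x ≡ 71 (mod 72).
Verify: 71 mod 8 = 7, 71 mod 9 = 8, 71 mod 12 = 11.

x ≡ 71 (mod 72).


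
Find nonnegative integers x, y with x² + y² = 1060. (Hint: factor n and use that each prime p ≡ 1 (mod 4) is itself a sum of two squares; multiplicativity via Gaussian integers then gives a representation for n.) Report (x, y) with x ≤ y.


Step 1: Factor n = 1060 = 2^2 · 5 · 53.
Step 2: Check the mod-4 condition on each prime factor: 2 = 2 (special); 5 ≡ 1 (mod 4), exponent 1; 53 ≡ 1 (mod 4), exponent 1.
All primes ≡ 3 (mod 4) appear to even exponent (or don't appear), so by the two-squares theorem n IS expressible as a sum of two squares.
Step 3: Build a representation. Group n = k² · m with k = 2 and m = 5 · 53 = 265 (a product of primes ≡ 1 (mod 4)); a representation of m scales to one of n via (k·x)² + (k·y)² = k²(x² + y²). Each prime p ≡ 1 (mod 4) is itself a sum of two squares; find a² by testing p − a² for a perfect square:
  5: 5 − 1² = 4 = 2² ⇒ 5 = 1² + 2².
  53: 53 − 1² = 52, 53 − 2² = 49 = 7² ⇒ 53 = 2² + 7².
  Combine using the Brahmagupta–Fibonacci identity (a² + b²)(c² + d²) = (ac − bd)² + (ad + bc)² = (ac + bd)² + (ad − bc)²:
  5 · 53 = 265: from (1² + 2²)(2² + 7²), take (1·2 − 2·7, 1·7 + 2·2) = (2 − 14, 7 + 4) = (-12, 11); dropping signs (only squares matter) gives (12, 11); check 12² + 11² = 144 + 121 = 265 ✓.
  Scale by k = 2: (2·12, 2·11) = (24, 22).
Step 4: Order so x ≤ y and verify: 22² + 24² = 484 + 576 = 1060 = n. ✓

n = 1060 = 22² + 24² (one valid representation with x ≤ y).


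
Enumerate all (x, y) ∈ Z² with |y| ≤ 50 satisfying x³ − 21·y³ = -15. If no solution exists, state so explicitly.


The equation is x³ - 21y³ = -15. For fixed y, x³ = 21·y³ − 15, so a solution requires the RHS to be a perfect cube.
Strategy: iterate y from -50 to 50, compute RHS = 21·y³ − 15, and check whether it is a (positive or negative) perfect cube.
Check small values of y:
  y = 0: RHS = -15 is not a perfect cube.
  y = 1: RHS = 6 is not a perfect cube.
  y = -1: RHS = -36 is not a perfect cube.
  y = 2: RHS = 153 is not a perfect cube.
  y = -2: RHS = -183 is not a perfect cube.
  y = 3: RHS = 552 is not a perfect cube.
  y = -3: RHS = -582 is not a perfect cube.
Continuing the search up to |y| = 50 finds no solutions either.
No (x, y) in the scanned range satisfies the equation.

No integer solutions with |y| ≤ 50.


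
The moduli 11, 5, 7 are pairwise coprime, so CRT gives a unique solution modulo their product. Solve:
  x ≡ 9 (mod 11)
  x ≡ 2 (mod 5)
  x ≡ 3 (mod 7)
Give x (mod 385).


Moduli 11, 5, 7 are pairwise coprime; by CRT there is a unique solution modulo M = 11 · 5 · 7 = 385.
Solve pairwise, accumulating the modulus:
  Start with x ≡ 9 (mod 11).
  Combine with x ≡ 2 (mod 5): since gcd(11, 5) = 1, we get a unique residue mod 55.
    Write x = 9 + 11·t and substitute into x ≡ 2 (mod 5): 11·t ≡ 2 − 9 = -7 (mod 5).
    Reduce coefficients mod 5: 1·t ≡ 3 (mod 5).
    So t ≡ 3 (mod 5).
    Then x = 9 + 11·3 = 42, valid modulo lcm(11, 5) = 55: x ≡ 42 (mod 55).
  Combine with x ≡ 3 (mod 7): since gcd(55, 7) = 1, we get a unique residue mod 385.
    Write x = 42 + 55·t and substitute into x ≡ 3 (mod 7): 55·t ≡ 3 − 42 = -39 (mod 7).
    Reduce coefficients mod 7: 6·t ≡ 3 (mod 7).
    The inverse of 6 mod 7 is 6 (since 6·6 = 36 = 5·7 + 1), so t ≡ 6·3 = 18 ≡ 4 (mod 7).
    Then x = 42 + 55·4 = 262, valid modulo lcm(55, 7) = 385: x ≡ 262 (mod 385).
Verify: 262 mod 11 = 9 ✓, 262 mod 5 = 2 ✓, 262 mod 7 = 3 ✓.

x ≡ 262 (mod 385).


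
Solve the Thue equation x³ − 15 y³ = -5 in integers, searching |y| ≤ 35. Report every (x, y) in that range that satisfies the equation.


The equation is x³ - 15y³ = -5. For fixed y, x³ = 15·y³ − 5, so a solution requires the RHS to be a perfect cube.
Strategy: iterate y from -35 to 35, compute RHS = 15·y³ − 5, and check whether it is a (positive or negative) perfect cube.
Check small values of y:
  y = 0: RHS = -5 is not a perfect cube.
  y = 1: RHS = 10 is not a perfect cube.
  y = -1: RHS = -20 is not a perfect cube.
  y = 2: RHS = 115 is not a perfect cube.
  y = -2: RHS = -125 = (-5)³ ⇒ x = -5 works.
  y = 3: RHS = 400 is not a perfect cube.
  y = -3: RHS = -410 is not a perfect cube.
Continuing the search up to |y| = 35 finds no further solutions beyond those listed.
Collected solutions: (-5, -2).

Solutions (with |y| ≤ 35): (-5, -2).


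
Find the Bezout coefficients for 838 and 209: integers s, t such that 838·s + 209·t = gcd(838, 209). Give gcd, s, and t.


Euclidean algorithm on (838, 209) — divide until remainder is 0:
  838 = 4 · 209 + 2
  209 = 104 · 2 + 1
  2 = 2 · 1 + 0
gcd(838, 209) = 1.
Track Bezout coefficients alongside the remainders: start with r₀ = 838 = a·1 + b·0 (s = 1, t = 0) and r₁ = 209 = a·0 + b·1 (s = 0, t = 1); each new remainder r_{k+1} = r_{k-1} − q_k·r_k inherits s_{k+1} = s_{k-1} − q_k·s_k, t_{k+1} = t_{k-1} − q_k·t_k, so r_k = a·s_k + b·t_k at every step:
  q = 4: r = 2, s = 1 − 4·0 = 1, t = 0 − 4·1 = -4  (check: 838·1 + 209·(-4) = 2)
  q = 104: r = 1, s = 0 − 104·1 = -104, t = 1 − 104·(-4) = 417  (check: 838·(-104) + 209·417 = 1)
The row with r = 1 (the gcd) gives the Bezout coefficients s = -104, t = 417.
Result: 838 · (-104) + 209 · (417) = 1.

gcd(838, 209) = 1; s = -104, t = 417 (check: 838·(-104) + 209·417 = 1).


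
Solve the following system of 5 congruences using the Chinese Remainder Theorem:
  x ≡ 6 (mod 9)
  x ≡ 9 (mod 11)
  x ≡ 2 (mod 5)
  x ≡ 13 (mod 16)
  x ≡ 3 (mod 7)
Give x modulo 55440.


Product of moduli M = 9 · 11 · 5 · 16 · 7 = 55440.
Merge one congruence at a time:
  Start: x ≡ 6 (mod 9).
  Combine with x ≡ 9 (mod 11); new modulus lcm = 99.
    Write x = 6 + 9·t and substitute into x ≡ 9 (mod 11): 9·t ≡ 9 − 6 = 3 (mod 11).
    The inverse of 9 mod 11 is 5 (since 9·5 = 45 = 4·11 + 1), so t ≡ 5·3 = 15 ≡ 4 (mod 11).
    Then x = 6 + 9·4 = 42, valid modulo lcm(9, 11) = 99: x ≡ 42 (mod 99).
  Combine with x ≡ 2 (mod 5); new modulus lcm = 495.
    Write x = 42 + 99·t and substitute into x ≡ 2 (mod 5): 99·t ≡ 2 − 42 = -40 (mod 5).
    Reduce coefficients mod 5: 4·t ≡ 0 (mod 5).
    The inverse of 4 mod 5 is 4 (since 4·4 = 16 = 3·5 + 1), so t ≡ 4·0 = 0 ≡ 0 (mod 5).
    Then x = 42 + 99·0 = 42, valid modulo lcm(99, 5) = 495: x ≡ 42 (mod 495).
  Combine with x ≡ 13 (mod 16); new modulus lcm = 7920.
    Write x = 42 + 495·t and substitute into x ≡ 13 (mod 16): 495·t ≡ 13 − 42 = -29 (mod 16).
    Reduce coefficients mod 16: 15·t ≡ 3 (mod 16).
    The inverse of 15 mod 16 is 15 (since 15·15 = 225 = 14·16 + 1), so t ≡ 15·3 = 45 ≡ 13 (mod 16).
    Then x = 42 + 495·13 = 6477, valid modulo lcm(495, 16) = 7920: x ≡ 6477 (mod 7920).
  Combine with x ≡ 3 (mod 7); new modulus lcm = 55440.
    Write x = 6477 + 7920·t and substitute into x ≡ 3 (mod 7): 7920·t ≡ 3 − 6477 = -6474 (mod 7).
    Reduce coefficients mod 7: 3·t ≡ 1 (mod 7).
    The inverse of 3 mod 7 is 5 (since 3·5 = 15 = 2·7 + 1), so t ≡ 5·1 = 5 ≡ 5 (mod 7).
    Then x = 6477 + 7920·5 = 46077, valid modulo lcm(7920, 7) = 55440: x ≡ 46077 (mod 55440).
Verify against each original: 46077 mod 9 = 6, 46077 mod 11 = 9, 46077 mod 5 = 2, 46077 mod 16 = 13, 46077 mod 7 = 3.

x ≡ 46077 (mod 55440).


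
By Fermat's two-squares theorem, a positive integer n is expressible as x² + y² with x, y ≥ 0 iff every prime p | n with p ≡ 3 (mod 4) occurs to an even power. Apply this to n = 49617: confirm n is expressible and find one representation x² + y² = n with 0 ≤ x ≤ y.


Step 1: Factor n = 49617 = 3^2 · 37 · 149.
Step 2: Check the mod-4 condition on each prime factor: 3 ≡ 3 (mod 4), exponent 2 (must be even); 37 ≡ 1 (mod 4), exponent 1; 149 ≡ 1 (mod 4), exponent 1.
All primes ≡ 3 (mod 4) appear to even exponent (or don't appear), so by the two-squares theorem n IS expressible as a sum of two squares.
Step 3: Build a representation. Group n = k² · m with k = 3 and m = 37 · 149 = 5513 (a product of primes ≡ 1 (mod 4)); a representation of m scales to one of n via (k·x)² + (k·y)² = k²(x² + y²). Each prime p ≡ 1 (mod 4) is itself a sum of two squares; find a² by testing p − a² for a perfect square:
  37: 37 − 1² = 36 = 6² ⇒ 37 = 1² + 6².
  149: 149 − 1² = 148, 149 − 2² = 145, 149 − 3² = 140, 149 − 4² = 133, 149 − 5² = 124, 149 − 6² = 113, 149 − 7² = 100 = 10² ⇒ 149 = 7² + 10².
  Combine using the Brahmagupta–Fibonacci identity (a² + b²)(c² + d²) = (ac − bd)² + (ad + bc)² = (ac + bd)² + (ad − bc)²:
  37 · 149 = 5513: from (1² + 6²)(7² + 10²), take (1·7 − 6·10, 1·10 + 6·7) = (7 − 60, 10 + 42) = (-53, 52); dropping signs (only squares matter) gives (53, 52); check 53² + 52² = 2809 + 2704 = 5513 ✓.
  Scale by k = 3: (3·53, 3·52) = (159, 156).
Step 4: Order so x ≤ y and verify: 156² + 159² = 24336 + 25281 = 49617 = n. ✓

n = 49617 = 156² + 159² (one valid representation with x ≤ y).


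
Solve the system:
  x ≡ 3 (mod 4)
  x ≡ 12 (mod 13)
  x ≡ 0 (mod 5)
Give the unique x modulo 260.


Moduli 4, 13, 5 are pairwise coprime; by CRT there is a unique solution modulo M = 4 · 13 · 5 = 260.
Solve pairwise, accumulating the modulus:
  Start with x ≡ 3 (mod 4).
  Combine with x ≡ 12 (mod 13): since gcd(4, 13) = 1, we get a unique residue mod 52.
    Write x = 3 + 4·t and substitute into x ≡ 12 (mod 13): 4·t ≡ 12 − 3 = 9 (mod 13).
    The inverse of 4 mod 13 is 10 (since 4·10 = 40 = 3·13 + 1), so t ≡ 10·9 = 90 ≡ 12 (mod 13).
    Then x = 3 + 4·12 = 51, valid modulo lcm(4, 13) = 52: x ≡ 51 (mod 52).
  Combine with x ≡ 0 (mod 5): since gcd(52, 5) = 1, we get a unique residue mod 260.
    Write x = 51 + 52·t and substitute into x ≡ 0 (mod 5): 52·t ≡ 0 − 51 = -51 (mod 5).
    Reduce coefficients mod 5: 2·t ≡ 4 (mod 5).
    The inverse of 2 mod 5 is 3 (since 2·3 = 6 = 1·5 + 1), so t ≡ 3·4 = 12 ≡ 2 (mod 5).
    Then x = 51 + 52·2 = 155, valid modulo lcm(52, 5) = 260: x ≡ 155 (mod 260).
Verify: 155 mod 4 = 3 ✓, 155 mod 13 = 12 ✓, 155 mod 5 = 0 ✓.

x ≡ 155 (mod 260).


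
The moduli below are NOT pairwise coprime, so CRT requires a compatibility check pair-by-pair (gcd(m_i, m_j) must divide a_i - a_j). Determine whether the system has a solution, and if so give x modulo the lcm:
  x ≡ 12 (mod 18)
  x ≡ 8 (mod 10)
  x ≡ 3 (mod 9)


Moduli 18, 10, 9 are not pairwise coprime, so CRT works modulo lcm(m_i) when all pairwise compatibility conditions hold.
Pairwise compatibility: gcd(m_i, m_j) must divide a_i - a_j for every pair.
Merge one congruence at a time:
  Start: x ≡ 12 (mod 18).
  Combine with x ≡ 8 (mod 10): gcd(18, 10) = 2; 8 - 12 = -4, which IS divisible by 2, so compatible.
    Write x = 12 + 18·t and substitute into x ≡ 8 (mod 10): 18·t ≡ 8 − 12 = -4 (mod 10).
    Divide the congruence (and modulus) by g = 2: 9·t ≡ -2 (mod 5).
    Reduce coefficients mod 5: 4·t ≡ 3 (mod 5).
    The inverse of 4 mod 5 is 4 (since 4·4 = 16 = 3·5 + 1), so t ≡ 4·3 = 12 ≡ 2 (mod 5).
    Then x = 12 + 18·2 = 48, valid modulo lcm(18, 10) = 90: x ≡ 48 (mod 90).
  Combine with x ≡ 3 (mod 9): gcd(90, 9) = 9; 3 - 48 = -45, which IS divisible by 9, so compatible.
    Write x = 48 + 90·t and substitute into x ≡ 3 (mod 9): 90·t ≡ 3 − 48 = -45 (mod 9).
    Divide the congruence (and modulus) by g = 9: 10·t ≡ -5 (mod 1).
    Modulo 1 every t works; take t = 0.
    Then x = 48 + 90·0 = 48, valid modulo lcm(90, 9) = 90: x ≡ 48 (mod 90).
Verify: 48 mod 18 = 12, 48 mod 10 = 8, 48 mod 9 = 3.

x ≡ 48 (mod 90).


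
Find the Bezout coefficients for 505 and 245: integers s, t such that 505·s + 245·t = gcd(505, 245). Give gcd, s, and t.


Euclidean algorithm on (505, 245) — divide until remainder is 0:
  505 = 2 · 245 + 15
  245 = 16 · 15 + 5
  15 = 3 · 5 + 0
gcd(505, 245) = 5.
Track Bezout coefficients alongside the remainders: start with r₀ = 505 = a·1 + b·0 (s = 1, t = 0) and r₁ = 245 = a·0 + b·1 (s = 0, t = 1); each new remainder r_{k+1} = r_{k-1} − q_k·r_k inherits s_{k+1} = s_{k-1} − q_k·s_k, t_{k+1} = t_{k-1} − q_k·t_k, so r_k = a·s_k + b·t_k at every step:
  q = 2: r = 15, s = 1 − 2·0 = 1, t = 0 − 2·1 = -2  (check: 505·1 + 245·(-2) = 15)
  q = 16: r = 5, s = 0 − 16·1 = -16, t = 1 − 16·(-2) = 33  (check: 505·(-16) + 245·33 = 5)
The row with r = 5 (the gcd) gives the Bezout coefficients s = -16, t = 33.
Result: 505 · (-16) + 245 · (33) = 5.

gcd(505, 245) = 5; s = -16, t = 33 (check: 505·(-16) + 245·33 = 5).


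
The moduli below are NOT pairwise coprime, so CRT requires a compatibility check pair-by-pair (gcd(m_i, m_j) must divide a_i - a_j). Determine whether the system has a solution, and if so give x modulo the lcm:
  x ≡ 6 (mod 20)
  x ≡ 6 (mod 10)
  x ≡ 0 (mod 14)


Moduli 20, 10, 14 are not pairwise coprime, so CRT works modulo lcm(m_i) when all pairwise compatibility conditions hold.
Pairwise compatibility: gcd(m_i, m_j) must divide a_i - a_j for every pair.
Merge one congruence at a time:
  Start: x ≡ 6 (mod 20).
  Combine with x ≡ 6 (mod 10): gcd(20, 10) = 10; 6 - 6 = 0, which IS divisible by 10, so compatible.
    Write x = 6 + 20·t and substitute into x ≡ 6 (mod 10): 20·t ≡ 6 − 6 = 0 (mod 10).
    Divide the congruence (and modulus) by g = 10: 2·t ≡ 0 (mod 1).
    Modulo 1 every t works; take t = 0.
    Then x = 6 + 20·0 = 6, valid modulo lcm(20, 10) = 20: x ≡ 6 (mod 20).
  Combine with x ≡ 0 (mod 14): gcd(20, 14) = 2; 0 - 6 = -6, which IS divisible by 2, so compatible.
    Write x = 6 + 20·t and substitute into x ≡ 0 (mod 14): 20·t ≡ 0 − 6 = -6 (mod 14).
    Divide the congruence (and modulus) by g = 2: 10·t ≡ -3 (mod 7).
    Reduce coefficients mod 7: 3·t ≡ 4 (mod 7).
    The inverse of 3 mod 7 is 5 (since 3·5 = 15 = 2·7 + 1), so t ≡ 5·4 = 20 ≡ 6 (mod 7).
    Then x = 6 + 20·6 = 126, valid modulo lcm(20, 14) = 140: x ≡ 126 (mod 140).
Verify: 126 mod 20 = 6, 126 mod 10 = 6, 126 mod 14 = 0.

x ≡ 126 (mod 140).


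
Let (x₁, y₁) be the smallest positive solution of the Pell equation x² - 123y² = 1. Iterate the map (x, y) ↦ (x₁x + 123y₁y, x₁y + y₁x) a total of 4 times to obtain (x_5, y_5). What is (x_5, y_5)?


Step 1: Find the fundamental solution (x₁, y₁) of x² - 123y² = 1.
  Expand √123 as a continued fraction. a₀ = ⌊√123⌋ = 11; iterate m_{k+1} = d_k·a_k − m_k, d_{k+1} = (123 − m_{k+1}²)/d_k, a_{k+1} = ⌊(a₀ + m_{k+1})/d_{k+1}⌋ (starting m₀ = 0, d₀ = 1), with convergents p_k = a_k·p_{k-1} + p_{k-2}, q_k = a_k·q_{k-1} + q_{k-2} (p₋₁ = 1, q₋₁ = 0):
  k = 0: a₀ = 11; p₀/q₀ = 11/1; p₀² − 123·q₀² = 121 − 123 = -2.
  k = 1: m = 11, d = 2, a = ⌊(11 + 11)/2⌋ = 11; p/q = (11·11 + 1)/(11·1 + 0) = 122/11; p² − 123·q² = 14884 − 14883 = 1.
  The first convergent with p² − 123·q² = 1 gives the fundamental solution (x₁, y₁) = (122, 11).
Step 2: Apply the recurrence (x_{n+1}, y_{n+1}) = (x₁x_n + 123y₁y_n, x₁y_n + y₁x_n) repeatedly.
  From (x_1, y_1) = (122, 11): x_2 = 122·122 + 123·11·11 = 29767; y_2 = 122·11 + 11·122 = 2684.
  From (x_2, y_2) = (29767, 2684): x_3 = 122·29767 + 123·11·2684 = 7263026; y_3 = 122·2684 + 11·29767 = 654885.
  From (x_3, y_3) = (7263026, 654885): x_4 = 122·7263026 + 123·11·654885 = 1772148577; y_4 = 122·654885 + 11·7263026 = 159789256.
  From (x_4, y_4) = (1772148577, 159789256): x_5 = 122·1772148577 + 123·11·159789256 = 432396989762; y_5 = 122·159789256 + 11·1772148577 = 38987923579.
Step 3: Verify x_5² - 123·y_5² = 186967156755239132816644 - 186967156755239132816643 = 1 (should be 1). ✓

(x_1, y_1) = (122, 11); (x_5, y_5) = (432396989762, 38987923579).


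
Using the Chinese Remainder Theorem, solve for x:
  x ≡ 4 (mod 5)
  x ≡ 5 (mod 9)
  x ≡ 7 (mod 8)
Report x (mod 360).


Moduli 5, 9, 8 are pairwise coprime; by CRT there is a unique solution modulo M = 5 · 9 · 8 = 360.
Solve pairwise, accumulating the modulus:
  Start with x ≡ 4 (mod 5).
  Combine with x ≡ 5 (mod 9): since gcd(5, 9) = 1, we get a unique residue mod 45.
    Write x = 4 + 5·t and substitute into x ≡ 5 (mod 9): 5·t ≡ 5 − 4 = 1 (mod 9).
    The inverse of 5 mod 9 is 2 (since 5·2 = 10 = 1·9 + 1), so t ≡ 2·1 = 2 ≡ 2 (mod 9).
    Then x = 4 + 5·2 = 14, valid modulo lcm(5, 9) = 45: x ≡ 14 (mod 45).
  Combine with x ≡ 7 (mod 8): since gcd(45, 8) = 1, we get a unique residue mod 360.
    Write x = 14 + 45·t and substitute into x ≡ 7 (mod 8): 45·t ≡ 7 − 14 = -7 (mod 8).
    Reduce coefficients mod 8: 5·t ≡ 1 (mod 8).
    The inverse of 5 mod 8 is 5 (since 5·5 = 25 = 3·8 + 1), so t ≡ 5·1 = 5 ≡ 5 (mod 8).
    Then x = 14 + 45·5 = 239, valid modulo lcm(45, 8) = 360: x ≡ 239 (mod 360).
Verify: 239 mod 5 = 4 ✓, 239 mod 9 = 5 ✓, 239 mod 8 = 7 ✓.

x ≡ 239 (mod 360).


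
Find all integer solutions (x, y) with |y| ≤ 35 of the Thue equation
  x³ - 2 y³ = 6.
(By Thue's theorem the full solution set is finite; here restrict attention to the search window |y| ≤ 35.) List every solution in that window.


The equation is x³ - 2y³ = 6. For fixed y, x³ = 2·y³ + 6, so a solution requires the RHS to be a perfect cube.
Strategy: iterate y from -35 to 35, compute RHS = 2·y³ + 6, and check whether it is a (positive or negative) perfect cube.
Check small values of y:
  y = 0: RHS = 6 is not a perfect cube.
  y = 1: RHS = 8 = (2)³ ⇒ x = 2 works.
  y = -1: RHS = 4 is not a perfect cube.
  y = 2: RHS = 22 is not a perfect cube.
  y = -2: RHS = -10 is not a perfect cube.
  y = 3: RHS = 60 is not a perfect cube.
  y = -3: RHS = -48 is not a perfect cube.
Continuing the search up to |y| = 35 finds no further solutions beyond those listed.
Collected solutions: (2, 1).

Solutions (with |y| ≤ 35): (2, 1).


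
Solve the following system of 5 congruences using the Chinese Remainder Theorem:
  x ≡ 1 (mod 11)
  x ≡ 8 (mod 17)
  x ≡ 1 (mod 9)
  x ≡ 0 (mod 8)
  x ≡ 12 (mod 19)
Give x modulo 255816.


Product of moduli M = 11 · 17 · 9 · 8 · 19 = 255816.
Merge one congruence at a time:
  Start: x ≡ 1 (mod 11).
  Combine with x ≡ 8 (mod 17); new modulus lcm = 187.
    Write x = 1 + 11·t and substitute into x ≡ 8 (mod 17): 11·t ≡ 8 − 1 = 7 (mod 17).
    The inverse of 11 mod 17 is 14 (since 11·14 = 154 = 9·17 + 1), so t ≡ 14·7 = 98 ≡ 13 (mod 17).
    Then x = 1 + 11·13 = 144, valid modulo lcm(11, 17) = 187: x ≡ 144 (mod 187).
  Combine with x ≡ 1 (mod 9); new modulus lcm = 1683.
    Write x = 144 + 187·t and substitute into x ≡ 1 (mod 9): 187·t ≡ 1 − 144 = -143 (mod 9).
    Reduce coefficients mod 9: 7·t ≡ 1 (mod 9).
    The inverse of 7 mod 9 is 4 (since 7·4 = 28 = 3·9 + 1), so t ≡ 4·1 = 4 ≡ 4 (mod 9).
    Then x = 144 + 187·4 = 892, valid modulo lcm(187, 9) = 1683: x ≡ 892 (mod 1683).
  Combine with x ≡ 0 (mod 8); new modulus lcm = 13464.
    Write x = 892 + 1683·t and substitute into x ≡ 0 (mod 8): 1683·t ≡ 0 − 892 = -892 (mod 8).
    Reduce coefficients mod 8: 3·t ≡ 4 (mod 8).
    The inverse of 3 mod 8 is 3 (since 3·3 = 9 = 1·8 + 1), so t ≡ 3·4 = 12 ≡ 4 (mod 8).
    Then x = 892 + 1683·4 = 7624, valid modulo lcm(1683, 8) = 13464: x ≡ 7624 (mod 13464).
  Combine with x ≡ 12 (mod 19); new modulus lcm = 255816.
    Write x = 7624 + 13464·t and substitute into x ≡ 12 (mod 19): 13464·t ≡ 12 − 7624 = -7612 (mod 19).
    Reduce coefficients mod 19: 12·t ≡ 7 (mod 19).
    The inverse of 12 mod 19 is 8 (since 12·8 = 96 = 5·19 + 1), so t ≡ 8·7 = 56 ≡ 18 (mod 19).
    Then x = 7624 + 13464·18 = 249976, valid modulo lcm(13464, 19) = 255816: x ≡ 249976 (mod 255816).
Verify against each original: 249976 mod 11 = 1, 249976 mod 17 = 8, 249976 mod 9 = 1, 249976 mod 8 = 0, 249976 mod 19 = 12.

x ≡ 249976 (mod 255816).
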